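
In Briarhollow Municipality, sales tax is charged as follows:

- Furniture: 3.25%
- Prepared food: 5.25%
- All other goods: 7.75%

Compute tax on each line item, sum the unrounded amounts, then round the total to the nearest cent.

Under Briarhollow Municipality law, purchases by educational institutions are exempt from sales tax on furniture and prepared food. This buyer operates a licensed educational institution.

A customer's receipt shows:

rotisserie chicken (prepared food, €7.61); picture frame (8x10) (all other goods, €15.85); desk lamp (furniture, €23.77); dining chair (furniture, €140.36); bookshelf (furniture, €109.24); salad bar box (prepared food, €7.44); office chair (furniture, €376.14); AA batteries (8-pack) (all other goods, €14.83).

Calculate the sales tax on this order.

Rotisserie chicken €7.61: prepared food, buyer-exempt → 0% → €0.00
Picture frame (8x10) €15.85: all other goods → 7.75% → €1.228375
Desk lamp €23.77: furniture, buyer-exempt → 0% → €0.00
Dining chair €140.36: furniture, buyer-exempt → 0% → €0.00
Bookshelf €109.24: furniture, buyer-exempt → 0% → €0.00
Salad bar box €7.44: prepared food, buyer-exempt → 0% → €0.00
Office chair €376.14: furniture, buyer-exempt → 0% → €0.00
AA batteries (8-pack) €14.83: all other goods → 7.75% → €1.149325
Unrounded tax sum = €2.3777 → €2.38

€2.38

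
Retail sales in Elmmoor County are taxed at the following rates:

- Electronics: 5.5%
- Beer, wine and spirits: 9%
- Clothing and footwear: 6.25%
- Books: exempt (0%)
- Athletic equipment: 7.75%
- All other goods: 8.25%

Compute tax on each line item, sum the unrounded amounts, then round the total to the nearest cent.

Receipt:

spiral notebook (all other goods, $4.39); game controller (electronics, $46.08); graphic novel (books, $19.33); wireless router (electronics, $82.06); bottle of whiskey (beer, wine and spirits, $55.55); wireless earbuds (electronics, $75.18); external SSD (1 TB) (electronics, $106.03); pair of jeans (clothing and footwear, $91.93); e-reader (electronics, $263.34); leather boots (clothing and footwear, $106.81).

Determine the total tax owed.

$49.28

Spiral notebook $4.39: all other goods → 8.25% → $0.362175
Game controller $46.08: electronics → 5.5% → $2.5344
Graphic novel $19.33: books → 0% → $0.00
Wireless router $82.06: electronics → 5.5% → $4.5133
Bottle of whiskey $55.55: beer, wine and spirits → 9% → $4.9995
Wireless earbuds $75.18: electronics → 5.5% → $4.1349
External SSD (1 TB) $106.03: electronics → 5.5% → $5.83165
Pair of jeans $91.93: clothing and footwear → 6.25% → $5.745625
E-reader $263.34: electronics → 5.5% → $14.4837
Leather boots $106.81: clothing and footwear → 6.25% → $6.675625
Unrounded tax sum = $49.280875 → $49.28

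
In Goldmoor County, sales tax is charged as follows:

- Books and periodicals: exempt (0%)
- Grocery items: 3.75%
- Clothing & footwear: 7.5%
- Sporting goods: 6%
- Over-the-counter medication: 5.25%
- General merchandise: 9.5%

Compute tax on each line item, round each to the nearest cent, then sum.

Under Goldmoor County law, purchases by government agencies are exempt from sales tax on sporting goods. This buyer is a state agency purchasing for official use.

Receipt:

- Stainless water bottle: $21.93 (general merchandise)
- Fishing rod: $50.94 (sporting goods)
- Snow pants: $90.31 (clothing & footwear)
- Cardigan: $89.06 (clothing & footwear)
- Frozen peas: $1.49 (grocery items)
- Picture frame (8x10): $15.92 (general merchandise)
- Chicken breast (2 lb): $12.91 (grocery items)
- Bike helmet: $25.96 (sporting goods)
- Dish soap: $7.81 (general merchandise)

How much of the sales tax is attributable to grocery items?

Frozen peas $1.49: grocery items → 3.75% → $0.06
Chicken breast (2 lb) $12.91: grocery items → 3.75% → $0.48
Tax on grocery items = $0.06 + $0.48 = $0.54

$0.54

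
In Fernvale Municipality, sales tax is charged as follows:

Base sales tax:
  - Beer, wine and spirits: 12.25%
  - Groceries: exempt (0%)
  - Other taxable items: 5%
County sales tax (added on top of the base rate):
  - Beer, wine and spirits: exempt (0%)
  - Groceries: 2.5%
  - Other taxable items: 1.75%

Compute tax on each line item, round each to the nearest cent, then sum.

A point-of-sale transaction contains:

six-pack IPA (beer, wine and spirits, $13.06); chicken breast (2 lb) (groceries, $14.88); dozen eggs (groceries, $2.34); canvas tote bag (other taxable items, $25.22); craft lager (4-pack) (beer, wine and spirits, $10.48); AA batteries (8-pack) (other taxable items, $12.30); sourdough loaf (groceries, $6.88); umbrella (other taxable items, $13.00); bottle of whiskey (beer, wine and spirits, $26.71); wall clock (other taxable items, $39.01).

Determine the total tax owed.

$12.79

Six-pack IPA $13.06: beer, wine and spirits → 12.25% + 0% county = 12.25% → $1.60
Chicken breast (2 lb) $14.88: groceries → 0% + 2.5% county = 2.5% → $0.37
Dozen eggs $2.34: groceries → 0% + 2.5% county = 2.5% → $0.06
Canvas tote bag $25.22: other taxable items → 5% + 1.75% county = 6.75% → $1.70
Craft lager (4-pack) $10.48: beer, wine and spirits → 12.25% + 0% county = 12.25% → $1.28
AA batteries (8-pack) $12.30: other taxable items → 5% + 1.75% county = 6.75% → $0.83
Sourdough loaf $6.88: groceries → 0% + 2.5% county = 2.5% → $0.17
Umbrella $13.00: other taxable items → 5% + 1.75% county = 6.75% → $0.88
Bottle of whiskey $26.71: beer, wine and spirits → 12.25% + 0% county = 12.25% → $3.27
Wall clock $39.01: other taxable items → 5% + 1.75% county = 6.75% → $2.63
Total tax = $1.60 + $0.37 + $0.06 + $1.70 + $1.28 + $0.83 + $0.17 + $0.88 + $3.27 + $2.63 = $12.79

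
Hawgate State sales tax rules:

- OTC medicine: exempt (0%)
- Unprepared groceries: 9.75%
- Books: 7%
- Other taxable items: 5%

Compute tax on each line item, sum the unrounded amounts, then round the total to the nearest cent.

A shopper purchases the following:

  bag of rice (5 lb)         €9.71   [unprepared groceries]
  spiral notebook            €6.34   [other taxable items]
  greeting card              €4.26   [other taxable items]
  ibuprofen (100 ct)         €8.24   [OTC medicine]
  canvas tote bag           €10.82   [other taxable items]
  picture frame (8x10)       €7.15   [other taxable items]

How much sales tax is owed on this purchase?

Bag of rice (5 lb) €9.71: unprepared groceries → 9.75% → €0.946725
Spiral notebook €6.34: other taxable items → 5% → €0.317
Greeting card €4.26: other taxable items → 5% → €0.213
Ibuprofen (100 ct) €8.24: OTC medicine → 0% → €0.00
Canvas tote bag €10.82: other taxable items → 5% → €0.541
Picture frame (8x10) €7.15: other taxable items → 5% → €0.3575
Unrounded tax sum = €2.375225 → €2.38

€2.38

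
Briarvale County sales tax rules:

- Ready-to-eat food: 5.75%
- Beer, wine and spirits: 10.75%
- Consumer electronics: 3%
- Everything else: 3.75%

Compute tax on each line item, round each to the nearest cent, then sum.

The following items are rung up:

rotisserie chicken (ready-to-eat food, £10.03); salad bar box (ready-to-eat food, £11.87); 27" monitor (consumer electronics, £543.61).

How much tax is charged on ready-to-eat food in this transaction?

£1.26

Rotisserie chicken £10.03: ready-to-eat food → 5.75% → £0.58
Salad bar box £11.87: ready-to-eat food → 5.75% → £0.68
Tax on ready-to-eat food = £0.58 + £0.68 = £1.26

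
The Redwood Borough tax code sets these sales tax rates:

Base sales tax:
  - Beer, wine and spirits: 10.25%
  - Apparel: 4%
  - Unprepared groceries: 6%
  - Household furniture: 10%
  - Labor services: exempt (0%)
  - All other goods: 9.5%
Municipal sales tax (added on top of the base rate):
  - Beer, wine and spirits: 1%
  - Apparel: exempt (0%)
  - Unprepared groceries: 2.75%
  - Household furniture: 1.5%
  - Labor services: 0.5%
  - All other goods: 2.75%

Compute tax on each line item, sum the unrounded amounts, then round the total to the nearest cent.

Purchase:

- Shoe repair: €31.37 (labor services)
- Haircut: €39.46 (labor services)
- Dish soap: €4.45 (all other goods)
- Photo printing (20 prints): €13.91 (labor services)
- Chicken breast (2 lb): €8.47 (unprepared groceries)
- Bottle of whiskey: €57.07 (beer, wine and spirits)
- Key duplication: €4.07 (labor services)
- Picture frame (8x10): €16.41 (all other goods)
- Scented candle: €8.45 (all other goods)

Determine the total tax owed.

€11.20

Shoe repair €31.37: labor services → 0% + 0.5% municipal = 0.5% → €0.15685
Haircut €39.46: labor services → 0% + 0.5% municipal = 0.5% → €0.1973
Dish soap €4.45: all other goods → 9.5% + 2.75% municipal = 12.25% → €0.545125
Photo printing (20 prints) €13.91: labor services → 0% + 0.5% municipal = 0.5% → €0.06955
Chicken breast (2 lb) €8.47: unprepared groceries → 6% + 2.75% municipal = 8.75% → €0.741125
Bottle of whiskey €57.07: beer, wine and spirits → 10.25% + 1% municipal = 11.25% → €6.420375
Key duplication €4.07: labor services → 0% + 0.5% municipal = 0.5% → €0.02035
Picture frame (8x10) €16.41: all other goods → 9.5% + 2.75% municipal = 12.25% → €2.010225
Scented candle €8.45: all other goods → 9.5% + 2.75% municipal = 12.25% → €1.035125
Unrounded tax sum = €11.196025 → €11.20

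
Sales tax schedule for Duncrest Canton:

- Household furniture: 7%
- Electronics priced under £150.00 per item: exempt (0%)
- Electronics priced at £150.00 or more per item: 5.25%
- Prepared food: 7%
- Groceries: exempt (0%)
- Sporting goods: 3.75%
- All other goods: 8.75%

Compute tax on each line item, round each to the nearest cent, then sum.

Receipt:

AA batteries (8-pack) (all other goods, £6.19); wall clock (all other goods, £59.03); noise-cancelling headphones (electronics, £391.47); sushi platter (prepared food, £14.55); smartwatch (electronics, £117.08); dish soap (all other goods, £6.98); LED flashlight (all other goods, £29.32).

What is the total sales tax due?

£30.46

AA batteries (8-pack) £6.19: all other goods → 8.75% → £0.54
Wall clock £59.03: all other goods → 8.75% → £5.17
Noise-cancelling headphones £391.47: electronics, £150.00 or more → 5.25% → £20.55
Sushi platter £14.55: prepared food → 7% → £1.02
Smartwatch £117.08: electronics, under £150.00 → 0% → £0.00
Dish soap £6.98: all other goods → 8.75% → £0.61
LED flashlight £29.32: all other goods → 8.75% → £2.57
Total tax = £0.54 + £5.17 + £20.55 + £1.02 + £0.61 + £2.57 = £30.46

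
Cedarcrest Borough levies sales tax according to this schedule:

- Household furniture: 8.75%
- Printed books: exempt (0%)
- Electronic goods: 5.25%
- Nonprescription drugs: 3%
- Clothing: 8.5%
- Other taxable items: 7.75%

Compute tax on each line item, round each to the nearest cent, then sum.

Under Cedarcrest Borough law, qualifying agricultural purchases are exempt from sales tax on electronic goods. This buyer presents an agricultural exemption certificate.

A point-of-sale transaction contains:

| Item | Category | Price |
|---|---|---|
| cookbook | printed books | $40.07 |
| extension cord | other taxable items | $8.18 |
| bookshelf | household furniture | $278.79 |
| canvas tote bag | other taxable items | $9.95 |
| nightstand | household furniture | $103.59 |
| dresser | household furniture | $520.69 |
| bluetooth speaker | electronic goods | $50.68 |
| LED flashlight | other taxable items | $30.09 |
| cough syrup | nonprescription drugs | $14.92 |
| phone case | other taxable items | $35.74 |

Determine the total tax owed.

$85.96

Cookbook $40.07: printed books → 0% → $0.00
Extension cord $8.18: other taxable items → 7.75% → $0.63
Bookshelf $278.79: household furniture → 8.75% → $24.39
Canvas tote bag $9.95: other taxable items → 7.75% → $0.77
Nightstand $103.59: household furniture → 8.75% → $9.06
Dresser $520.69: household furniture → 8.75% → $45.56
Bluetooth speaker $50.68: electronic goods, buyer-exempt → 0% → $0.00
LED flashlight $30.09: other taxable items → 7.75% → $2.33
Cough syrup $14.92: nonprescription drugs → 3% → $0.45
Phone case $35.74: other taxable items → 7.75% → $2.77
Total tax = $0.63 + $24.39 + $0.77 + $9.06 + $45.56 + $2.33 + $0.45 + $2.77 = $85.96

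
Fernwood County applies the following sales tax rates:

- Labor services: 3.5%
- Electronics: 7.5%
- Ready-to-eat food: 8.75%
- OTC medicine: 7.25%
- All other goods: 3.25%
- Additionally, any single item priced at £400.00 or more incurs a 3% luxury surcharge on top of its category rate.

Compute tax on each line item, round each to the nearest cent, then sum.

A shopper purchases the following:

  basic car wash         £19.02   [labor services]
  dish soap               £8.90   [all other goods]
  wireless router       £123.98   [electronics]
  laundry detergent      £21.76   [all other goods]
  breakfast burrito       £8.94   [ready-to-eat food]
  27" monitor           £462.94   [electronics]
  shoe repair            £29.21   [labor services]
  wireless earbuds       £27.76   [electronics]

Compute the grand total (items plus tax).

£765.97

Basic car wash £19.02: labor services → 3.5% → £0.67
Dish soap £8.90: all other goods → 3.25% → £0.29
Wireless router £123.98: electronics → 7.5% → £9.30
Laundry detergent £21.76: all other goods → 3.25% → £0.71
Breakfast burrito £8.94: ready-to-eat food → 8.75% → £0.78
27" monitor £462.94: electronics → 7.5% + 3% surcharge = 10.5% → £48.61
Shoe repair £29.21: labor services → 3.5% → £1.02
Wireless earbuds £27.76: electronics → 7.5% → £2.08
Subtotal = £702.51; tax = £63.46; total due = £765.97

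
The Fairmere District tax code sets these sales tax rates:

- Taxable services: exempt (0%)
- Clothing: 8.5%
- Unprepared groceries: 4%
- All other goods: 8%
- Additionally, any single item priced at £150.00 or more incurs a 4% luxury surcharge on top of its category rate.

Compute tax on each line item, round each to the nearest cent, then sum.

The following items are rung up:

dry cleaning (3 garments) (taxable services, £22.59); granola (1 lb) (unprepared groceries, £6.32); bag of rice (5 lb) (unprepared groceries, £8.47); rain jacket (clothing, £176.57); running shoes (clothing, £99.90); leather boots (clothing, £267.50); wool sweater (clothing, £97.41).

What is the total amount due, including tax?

Dry cleaning (3 garments) £22.59: taxable services → 0% → £0.00
Granola (1 lb) £6.32: unprepared groceries → 4% → £0.25
Bag of rice (5 lb) £8.47: unprepared groceries → 4% → £0.34
Rain jacket £176.57: clothing → 8.5% + 4% surcharge = 12.5% → £22.07
Running shoes £99.90: clothing → 8.5% → £8.49
Leather boots £267.50: clothing → 8.5% + 4% surcharge = 12.5% → £33.44
Wool sweater £97.41: clothing → 8.5% → £8.28
Subtotal = £678.76; tax = £72.87; total due = £751.63

£751.63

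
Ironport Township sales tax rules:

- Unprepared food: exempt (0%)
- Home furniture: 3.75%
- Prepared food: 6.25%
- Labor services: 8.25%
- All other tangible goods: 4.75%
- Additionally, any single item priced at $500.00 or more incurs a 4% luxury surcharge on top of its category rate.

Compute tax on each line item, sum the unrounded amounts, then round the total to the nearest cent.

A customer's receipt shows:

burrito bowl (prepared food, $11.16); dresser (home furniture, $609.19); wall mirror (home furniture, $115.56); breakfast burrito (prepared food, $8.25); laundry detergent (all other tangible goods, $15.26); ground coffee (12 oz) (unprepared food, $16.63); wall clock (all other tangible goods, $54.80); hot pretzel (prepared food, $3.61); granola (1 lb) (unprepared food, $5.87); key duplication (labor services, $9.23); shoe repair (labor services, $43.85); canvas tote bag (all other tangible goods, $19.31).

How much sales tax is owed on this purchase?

$61.61

Burrito bowl $11.16: prepared food → 6.25% → $0.6975
Dresser $609.19: home furniture → 3.75% + 4% surcharge = 7.75% → $47.212225
Wall mirror $115.56: home furniture → 3.75% → $4.3335
Breakfast burrito $8.25: prepared food → 6.25% → $0.515625
Laundry detergent $15.26: all other tangible goods → 4.75% → $0.72485
Ground coffee (12 oz) $16.63: unprepared food → 0% → $0.00
Wall clock $54.80: all other tangible goods → 4.75% → $2.603
Hot pretzel $3.61: prepared food → 6.25% → $0.225625
Granola (1 lb) $5.87: unprepared food → 0% → $0.00
Key duplication $9.23: labor services → 8.25% → $0.761475
Shoe repair $43.85: labor services → 8.25% → $3.617625
Canvas tote bag $19.31: all other tangible goods → 4.75% → $0.917225
Unrounded tax sum = $61.60865 → $61.61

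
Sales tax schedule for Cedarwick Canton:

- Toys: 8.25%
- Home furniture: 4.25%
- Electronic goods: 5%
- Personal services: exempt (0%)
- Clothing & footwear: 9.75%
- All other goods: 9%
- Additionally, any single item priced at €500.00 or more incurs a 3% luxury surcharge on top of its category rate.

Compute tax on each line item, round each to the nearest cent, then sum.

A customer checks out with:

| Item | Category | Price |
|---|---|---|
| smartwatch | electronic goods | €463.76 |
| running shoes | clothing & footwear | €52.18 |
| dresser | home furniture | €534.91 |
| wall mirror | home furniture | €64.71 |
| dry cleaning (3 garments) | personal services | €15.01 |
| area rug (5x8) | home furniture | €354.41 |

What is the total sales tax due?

Smartwatch €463.76: electronic goods → 5% → €23.19
Running shoes €52.18: clothing & footwear → 9.75% → €5.09
Dresser €534.91: home furniture → 4.25% + 3% surcharge = 7.25% → €38.78
Wall mirror €64.71: home furniture → 4.25% → €2.75
Dry cleaning (3 garments) €15.01: personal services → 0% → €0.00
Area rug (5x8) €354.41: home furniture → 4.25% → €15.06
Total tax = €23.19 + €5.09 + €38.78 + €2.75 + €15.06 = €84.87

€84.87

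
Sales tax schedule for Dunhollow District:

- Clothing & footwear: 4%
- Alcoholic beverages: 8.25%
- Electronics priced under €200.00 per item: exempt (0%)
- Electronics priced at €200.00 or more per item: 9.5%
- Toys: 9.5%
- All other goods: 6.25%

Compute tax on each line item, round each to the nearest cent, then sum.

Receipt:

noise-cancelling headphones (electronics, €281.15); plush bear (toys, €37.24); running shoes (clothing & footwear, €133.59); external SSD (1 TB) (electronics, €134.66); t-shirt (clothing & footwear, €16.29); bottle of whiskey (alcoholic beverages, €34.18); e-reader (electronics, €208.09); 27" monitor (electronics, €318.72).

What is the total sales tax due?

Noise-cancelling headphones €281.15: electronics, €200.00 or more → 9.5% → €26.71
Plush bear €37.24: toys → 9.5% → €3.54
Running shoes €133.59: clothing & footwear → 4% → €5.34
External SSD (1 TB) €134.66: electronics, under €200.00 → 0% → €0.00
T-shirt €16.29: clothing & footwear → 4% → €0.65
Bottle of whiskey €34.18: alcoholic beverages → 8.25% → €2.82
E-reader €208.09: electronics, €200.00 or more → 9.5% → €19.77
27" monitor €318.72: electronics, €200.00 or more → 9.5% → €30.28
Total tax = €26.71 + €3.54 + €5.34 + €0.65 + €2.82 + €19.77 + €30.28 = €89.11

€89.11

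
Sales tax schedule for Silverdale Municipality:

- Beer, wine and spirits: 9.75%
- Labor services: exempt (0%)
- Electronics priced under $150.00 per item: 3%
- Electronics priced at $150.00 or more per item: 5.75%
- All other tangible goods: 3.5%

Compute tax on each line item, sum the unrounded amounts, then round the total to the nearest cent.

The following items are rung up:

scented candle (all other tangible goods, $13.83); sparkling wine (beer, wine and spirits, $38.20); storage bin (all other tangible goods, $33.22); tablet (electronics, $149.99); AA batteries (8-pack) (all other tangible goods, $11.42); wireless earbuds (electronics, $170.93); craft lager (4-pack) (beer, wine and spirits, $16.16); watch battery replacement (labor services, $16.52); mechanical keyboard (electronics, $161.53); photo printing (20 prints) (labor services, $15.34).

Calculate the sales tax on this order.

$30.96

Scented candle $13.83: all other tangible goods → 3.5% → $0.48405
Sparkling wine $38.20: beer, wine and spirits → 9.75% → $3.7245
Storage bin $33.22: all other tangible goods → 3.5% → $1.1627
Tablet $149.99: electronics, under $150.00 → 3% → $4.4997
AA batteries (8-pack) $11.42: all other tangible goods → 3.5% → $0.3997
Wireless earbuds $170.93: electronics, $150.00 or more → 5.75% → $9.828475
Craft lager (4-pack) $16.16: beer, wine and spirits → 9.75% → $1.5756
Watch battery replacement $16.52: labor services → 0% → $0.00
Mechanical keyboard $161.53: electronics, $150.00 or more → 5.75% → $9.287975
Photo printing (20 prints) $15.34: labor services → 0% → $0.00
Unrounded tax sum = $30.9627 → $30.96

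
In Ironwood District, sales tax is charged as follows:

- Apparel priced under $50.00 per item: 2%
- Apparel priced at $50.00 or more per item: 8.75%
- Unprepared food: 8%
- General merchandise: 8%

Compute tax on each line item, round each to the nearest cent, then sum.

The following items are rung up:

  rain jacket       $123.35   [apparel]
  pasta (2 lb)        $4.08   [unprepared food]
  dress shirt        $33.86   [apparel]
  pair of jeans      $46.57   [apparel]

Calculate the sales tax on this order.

$12.73

Rain jacket $123.35: apparel, $50.00 or more → 8.75% → $10.79
Pasta (2 lb) $4.08: unprepared food → 8% → $0.33
Dress shirt $33.86: apparel, under $50.00 → 2% → $0.68
Pair of jeans $46.57: apparel, under $50.00 → 2% → $0.93
Total tax = $10.79 + $0.33 + $0.68 + $0.93 = $12.73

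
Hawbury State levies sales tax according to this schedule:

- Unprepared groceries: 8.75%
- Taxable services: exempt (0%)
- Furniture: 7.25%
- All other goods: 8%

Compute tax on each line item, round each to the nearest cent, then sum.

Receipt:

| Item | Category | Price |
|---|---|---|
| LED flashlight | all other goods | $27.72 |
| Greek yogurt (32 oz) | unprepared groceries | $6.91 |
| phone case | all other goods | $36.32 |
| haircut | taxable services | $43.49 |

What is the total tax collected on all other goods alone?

LED flashlight $27.72: all other goods → 8% → $2.22
Phone case $36.32: all other goods → 8% → $2.91
Tax on all other goods = $2.22 + $2.91 = $5.13

$5.13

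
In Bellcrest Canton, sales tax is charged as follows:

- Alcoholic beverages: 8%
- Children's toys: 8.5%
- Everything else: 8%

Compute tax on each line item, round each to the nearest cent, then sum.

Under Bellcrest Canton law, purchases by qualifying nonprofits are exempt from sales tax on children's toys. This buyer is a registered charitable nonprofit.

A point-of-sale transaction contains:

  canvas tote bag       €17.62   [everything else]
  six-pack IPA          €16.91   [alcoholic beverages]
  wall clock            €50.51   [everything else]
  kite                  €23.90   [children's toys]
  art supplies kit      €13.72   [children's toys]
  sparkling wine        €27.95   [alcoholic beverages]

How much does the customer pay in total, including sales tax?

Canvas tote bag €17.62: everything else → 8% → €1.41
Six-pack IPA €16.91: alcoholic beverages → 8% → €1.35
Wall clock €50.51: everything else → 8% → €4.04
Kite €23.90: children's toys, buyer-exempt → 0% → €0.00
Art supplies kit €13.72: children's toys, buyer-exempt → 0% → €0.00
Sparkling wine €27.95: alcoholic beverages → 8% → €2.24
Subtotal = €150.61; tax = €9.04; total due = €159.65

€159.65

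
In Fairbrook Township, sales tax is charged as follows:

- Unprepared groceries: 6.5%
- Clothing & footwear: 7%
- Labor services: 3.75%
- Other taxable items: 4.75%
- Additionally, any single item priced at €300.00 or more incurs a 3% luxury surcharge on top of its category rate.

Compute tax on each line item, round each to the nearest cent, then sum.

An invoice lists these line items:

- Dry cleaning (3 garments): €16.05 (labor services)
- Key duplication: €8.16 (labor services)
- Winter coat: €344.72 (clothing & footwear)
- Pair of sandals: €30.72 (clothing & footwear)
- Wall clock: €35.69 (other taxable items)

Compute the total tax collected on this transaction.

€39.23

Dry cleaning (3 garments) €16.05: labor services → 3.75% → €0.60
Key duplication €8.16: labor services → 3.75% → €0.31
Winter coat €344.72: clothing & footwear → 7% + 3% surcharge = 10% → €34.47
Pair of sandals €30.72: clothing & footwear → 7% → €2.15
Wall clock €35.69: other taxable items → 4.75% → €1.70
Total tax = €0.60 + €0.31 + €34.47 + €2.15 + €1.70 = €39.23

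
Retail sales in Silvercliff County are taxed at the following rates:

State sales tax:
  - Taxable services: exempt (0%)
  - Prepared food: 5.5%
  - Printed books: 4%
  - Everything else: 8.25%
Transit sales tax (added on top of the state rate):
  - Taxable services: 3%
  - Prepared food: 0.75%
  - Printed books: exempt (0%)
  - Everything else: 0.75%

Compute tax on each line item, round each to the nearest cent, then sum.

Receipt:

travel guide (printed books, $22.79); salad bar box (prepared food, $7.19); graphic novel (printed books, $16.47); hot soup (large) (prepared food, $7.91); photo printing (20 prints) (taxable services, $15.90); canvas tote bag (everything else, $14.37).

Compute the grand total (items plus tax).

Travel guide $22.79: printed books → 4% + 0% transit = 4% → $0.91
Salad bar box $7.19: prepared food → 5.5% + 0.75% transit = 6.25% → $0.45
Graphic novel $16.47: printed books → 4% + 0% transit = 4% → $0.66
Hot soup (large) $7.91: prepared food → 5.5% + 0.75% transit = 6.25% → $0.49
Photo printing (20 prints) $15.90: taxable services → 0% + 3% transit = 3% → $0.48
Canvas tote bag $14.37: everything else → 8.25% + 0.75% transit = 9% → $1.29
Subtotal = $84.63; tax = $4.28; total due = $88.91

$88.91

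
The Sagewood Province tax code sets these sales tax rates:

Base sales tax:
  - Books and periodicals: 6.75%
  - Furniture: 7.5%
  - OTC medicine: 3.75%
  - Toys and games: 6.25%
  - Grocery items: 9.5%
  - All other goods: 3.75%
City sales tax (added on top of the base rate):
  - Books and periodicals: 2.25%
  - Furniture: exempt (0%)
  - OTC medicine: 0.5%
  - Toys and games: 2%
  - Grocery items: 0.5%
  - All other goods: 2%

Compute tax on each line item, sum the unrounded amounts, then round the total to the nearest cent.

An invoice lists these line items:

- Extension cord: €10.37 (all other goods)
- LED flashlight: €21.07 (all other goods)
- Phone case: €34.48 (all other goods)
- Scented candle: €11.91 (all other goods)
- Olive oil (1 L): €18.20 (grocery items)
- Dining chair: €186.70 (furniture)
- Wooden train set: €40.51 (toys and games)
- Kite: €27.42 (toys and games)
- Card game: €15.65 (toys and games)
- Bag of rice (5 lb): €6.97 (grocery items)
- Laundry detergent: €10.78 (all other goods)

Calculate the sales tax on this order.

€28.51

Extension cord €10.37: all other goods → 3.75% + 2% city = 5.75% → €0.596275
LED flashlight €21.07: all other goods → 3.75% + 2% city = 5.75% → €1.211525
Phone case €34.48: all other goods → 3.75% + 2% city = 5.75% → €1.9826
Scented candle €11.91: all other goods → 3.75% + 2% city = 5.75% → €0.684825
Olive oil (1 L) €18.20: grocery items → 9.5% + 0.5% city = 10% → €1.82
Dining chair €186.70: furniture → 7.5% + 0% city = 7.5% → €14.0025
Wooden train set €40.51: toys and games → 6.25% + 2% city = 8.25% → €3.342075
Kite €27.42: toys and games → 6.25% + 2% city = 8.25% → €2.26215
Card game €15.65: toys and games → 6.25% + 2% city = 8.25% → €1.291125
Bag of rice (5 lb) €6.97: grocery items → 9.5% + 0.5% city = 10% → €0.697
Laundry detergent €10.78: all other goods → 3.75% + 2% city = 5.75% → €0.61985
Unrounded tax sum = €28.509925 → €28.51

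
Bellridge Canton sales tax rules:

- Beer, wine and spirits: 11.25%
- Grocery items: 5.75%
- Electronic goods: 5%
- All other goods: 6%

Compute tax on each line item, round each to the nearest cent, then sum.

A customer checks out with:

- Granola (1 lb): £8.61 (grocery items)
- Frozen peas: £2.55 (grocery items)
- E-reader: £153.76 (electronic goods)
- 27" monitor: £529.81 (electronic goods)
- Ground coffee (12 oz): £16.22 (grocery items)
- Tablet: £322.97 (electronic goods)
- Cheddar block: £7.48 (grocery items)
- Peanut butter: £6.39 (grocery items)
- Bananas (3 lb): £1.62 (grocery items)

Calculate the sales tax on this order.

£52.80

Granola (1 lb) £8.61: grocery items → 5.75% → £0.50
Frozen peas £2.55: grocery items → 5.75% → £0.15
E-reader £153.76: electronic goods → 5% → £7.69
27" monitor £529.81: electronic goods → 5% → £26.49
Ground coffee (12 oz) £16.22: grocery items → 5.75% → £0.93
Tablet £322.97: electronic goods → 5% → £16.15
Cheddar block £7.48: grocery items → 5.75% → £0.43
Peanut butter £6.39: grocery items → 5.75% → £0.37
Bananas (3 lb) £1.62: grocery items → 5.75% → £0.09
Total tax = £0.50 + £0.15 + £7.69 + £26.49 + £0.93 + £16.15 + £0.43 + £0.37 + £0.09 = £52.80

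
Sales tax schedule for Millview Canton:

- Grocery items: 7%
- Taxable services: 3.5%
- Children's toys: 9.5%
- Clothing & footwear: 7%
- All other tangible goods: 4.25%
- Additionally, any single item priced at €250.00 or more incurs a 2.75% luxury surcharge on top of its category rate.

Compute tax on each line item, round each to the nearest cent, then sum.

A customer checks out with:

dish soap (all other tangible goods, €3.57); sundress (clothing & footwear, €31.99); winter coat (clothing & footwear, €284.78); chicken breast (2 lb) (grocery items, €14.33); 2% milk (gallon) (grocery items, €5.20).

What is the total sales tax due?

€31.52

Dish soap €3.57: all other tangible goods → 4.25% → €0.15
Sundress €31.99: clothing & footwear → 7% → €2.24
Winter coat €284.78: clothing & footwear → 7% + 2.75% surcharge = 9.75% → €27.77
Chicken breast (2 lb) €14.33: grocery items → 7% → €1.00
2% milk (gallon) €5.20: grocery items → 7% → €0.36
Total tax = €0.15 + €2.24 + €27.77 + €1.00 + €0.36 = €31.52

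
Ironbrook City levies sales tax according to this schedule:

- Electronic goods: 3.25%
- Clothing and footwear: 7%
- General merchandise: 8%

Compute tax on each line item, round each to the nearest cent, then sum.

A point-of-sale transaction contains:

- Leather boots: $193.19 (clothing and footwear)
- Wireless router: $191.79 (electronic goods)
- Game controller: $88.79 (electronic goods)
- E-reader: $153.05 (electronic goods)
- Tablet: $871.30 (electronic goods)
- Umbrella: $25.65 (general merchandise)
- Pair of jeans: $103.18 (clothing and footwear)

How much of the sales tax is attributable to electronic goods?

Wireless router $191.79: electronic goods → 3.25% → $6.23
Game controller $88.79: electronic goods → 3.25% → $2.89
E-reader $153.05: electronic goods → 3.25% → $4.97
Tablet $871.30: electronic goods → 3.25% → $28.32
Tax on electronic goods = $6.23 + $2.89 + $4.97 + $28.32 = $42.41

$42.41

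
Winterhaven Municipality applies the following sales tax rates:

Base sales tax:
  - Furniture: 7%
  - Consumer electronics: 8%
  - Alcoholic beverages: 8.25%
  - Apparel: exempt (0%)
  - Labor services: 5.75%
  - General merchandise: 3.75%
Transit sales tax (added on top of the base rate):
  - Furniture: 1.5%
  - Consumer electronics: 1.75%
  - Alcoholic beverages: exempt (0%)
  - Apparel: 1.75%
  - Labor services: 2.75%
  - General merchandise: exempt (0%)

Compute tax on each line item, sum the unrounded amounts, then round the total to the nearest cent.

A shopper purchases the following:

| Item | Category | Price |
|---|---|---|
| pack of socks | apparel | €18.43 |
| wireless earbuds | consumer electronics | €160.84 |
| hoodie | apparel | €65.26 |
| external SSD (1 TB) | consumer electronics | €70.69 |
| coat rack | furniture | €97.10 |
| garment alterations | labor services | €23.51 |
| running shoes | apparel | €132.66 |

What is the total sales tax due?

€36.61

Pack of socks €18.43: apparel → 0% + 1.75% transit = 1.75% → €0.322525
Wireless earbuds €160.84: consumer electronics → 8% + 1.75% transit = 9.75% → €15.6819
Hoodie €65.26: apparel → 0% + 1.75% transit = 1.75% → €1.14205
External SSD (1 TB) €70.69: consumer electronics → 8% + 1.75% transit = 9.75% → €6.892275
Coat rack €97.10: furniture → 7% + 1.5% transit = 8.5% → €8.2535
Garment alterations €23.51: labor services → 5.75% + 2.75% transit = 8.5% → €1.99835
Running shoes €132.66: apparel → 0% + 1.75% transit = 1.75% → €2.32155
Unrounded tax sum = €36.61215 → €36.61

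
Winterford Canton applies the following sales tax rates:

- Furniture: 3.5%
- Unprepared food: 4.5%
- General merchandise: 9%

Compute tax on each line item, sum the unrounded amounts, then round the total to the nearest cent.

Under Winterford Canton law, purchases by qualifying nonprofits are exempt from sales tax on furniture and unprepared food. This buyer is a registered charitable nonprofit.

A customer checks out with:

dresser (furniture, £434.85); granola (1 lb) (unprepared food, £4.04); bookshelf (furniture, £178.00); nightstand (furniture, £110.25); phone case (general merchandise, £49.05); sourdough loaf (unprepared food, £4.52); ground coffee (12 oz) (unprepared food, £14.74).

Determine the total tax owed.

£4.41

Dresser £434.85: furniture, buyer-exempt → 0% → £0.00
Granola (1 lb) £4.04: unprepared food, buyer-exempt → 0% → £0.00
Bookshelf £178.00: furniture, buyer-exempt → 0% → £0.00
Nightstand £110.25: furniture, buyer-exempt → 0% → £0.00
Phone case £49.05: general merchandise → 9% → £4.4145
Sourdough loaf £4.52: unprepared food, buyer-exempt → 0% → £0.00
Ground coffee (12 oz) £14.74: unprepared food, buyer-exempt → 0% → £0.00
Unrounded tax sum = £4.4145 → £4.41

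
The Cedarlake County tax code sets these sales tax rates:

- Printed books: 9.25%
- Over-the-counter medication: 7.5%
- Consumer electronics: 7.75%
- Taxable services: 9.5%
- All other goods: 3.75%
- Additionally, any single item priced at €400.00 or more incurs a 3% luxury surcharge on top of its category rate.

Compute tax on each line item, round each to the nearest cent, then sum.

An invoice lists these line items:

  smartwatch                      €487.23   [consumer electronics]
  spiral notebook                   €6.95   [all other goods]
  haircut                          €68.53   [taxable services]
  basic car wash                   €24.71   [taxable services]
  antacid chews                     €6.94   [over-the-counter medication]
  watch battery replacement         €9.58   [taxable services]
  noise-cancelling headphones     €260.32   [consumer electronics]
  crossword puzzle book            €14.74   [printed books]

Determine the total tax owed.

€84.46

Smartwatch €487.23: consumer electronics → 7.75% + 3% surcharge = 10.75% → €52.38
Spiral notebook €6.95: all other goods → 3.75% → €0.26
Haircut €68.53: taxable services → 9.5% → €6.51
Basic car wash €24.71: taxable services → 9.5% → €2.35
Antacid chews €6.94: over-the-counter medication → 7.5% → €0.52
Watch battery replacement €9.58: taxable services → 9.5% → €0.91
Noise-cancelling headphones €260.32: consumer electronics → 7.75% → €20.17
Crossword puzzle book €14.74: printed books → 9.25% → €1.36
Total tax = €52.38 + €0.26 + €6.51 + €2.35 + €0.52 + €0.91 + €20.17 + €1.36 = €84.46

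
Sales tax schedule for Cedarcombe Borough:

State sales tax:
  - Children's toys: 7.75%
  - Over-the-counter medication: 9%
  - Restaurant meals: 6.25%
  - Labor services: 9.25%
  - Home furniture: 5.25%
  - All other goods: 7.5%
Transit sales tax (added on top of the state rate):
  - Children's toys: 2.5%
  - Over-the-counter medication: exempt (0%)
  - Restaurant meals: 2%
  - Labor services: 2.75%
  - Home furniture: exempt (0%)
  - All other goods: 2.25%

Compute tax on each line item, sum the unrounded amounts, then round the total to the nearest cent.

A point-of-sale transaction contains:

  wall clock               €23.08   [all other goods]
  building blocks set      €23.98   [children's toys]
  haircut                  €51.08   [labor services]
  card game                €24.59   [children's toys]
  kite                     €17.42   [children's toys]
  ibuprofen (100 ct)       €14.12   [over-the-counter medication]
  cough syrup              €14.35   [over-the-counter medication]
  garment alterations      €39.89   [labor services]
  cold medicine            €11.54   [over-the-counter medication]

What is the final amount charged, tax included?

Wall clock €23.08: all other goods → 7.5% + 2.25% transit = 9.75% → €2.2503
Building blocks set €23.98: children's toys → 7.75% + 2.5% transit = 10.25% → €2.45795
Haircut €51.08: labor services → 9.25% + 2.75% transit = 12% → €6.1296
Card game €24.59: children's toys → 7.75% + 2.5% transit = 10.25% → €2.520475
Kite €17.42: children's toys → 7.75% + 2.5% transit = 10.25% → €1.78555
Ibuprofen (100 ct) €14.12: over-the-counter medication → 9% + 0% transit = 9% → €1.2708
Cough syrup €14.35: over-the-counter medication → 9% + 0% transit = 9% → €1.2915
Garment alterations €39.89: labor services → 9.25% + 2.75% transit = 12% → €4.7868
Cold medicine €11.54: over-the-counter medication → 9% + 0% transit = 9% → €1.0386
Subtotal = €220.05; unrounded tax = €23.531575 → €23.53; total due = €243.58

€243.58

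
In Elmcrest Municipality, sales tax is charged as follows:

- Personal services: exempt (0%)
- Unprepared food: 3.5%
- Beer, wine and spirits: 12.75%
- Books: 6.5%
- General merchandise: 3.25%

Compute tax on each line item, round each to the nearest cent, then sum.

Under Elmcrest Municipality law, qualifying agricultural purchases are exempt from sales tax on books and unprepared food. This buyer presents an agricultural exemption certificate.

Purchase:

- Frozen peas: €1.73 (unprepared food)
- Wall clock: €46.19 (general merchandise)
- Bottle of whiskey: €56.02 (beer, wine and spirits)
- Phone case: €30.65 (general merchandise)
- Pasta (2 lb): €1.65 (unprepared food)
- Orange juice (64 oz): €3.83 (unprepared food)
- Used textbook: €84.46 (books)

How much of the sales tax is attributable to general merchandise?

Wall clock €46.19: general merchandise → 3.25% → €1.50
Phone case €30.65: general merchandise → 3.25% → €1.00
Tax on general merchandise = €1.50 + €1.00 = €2.50

€2.50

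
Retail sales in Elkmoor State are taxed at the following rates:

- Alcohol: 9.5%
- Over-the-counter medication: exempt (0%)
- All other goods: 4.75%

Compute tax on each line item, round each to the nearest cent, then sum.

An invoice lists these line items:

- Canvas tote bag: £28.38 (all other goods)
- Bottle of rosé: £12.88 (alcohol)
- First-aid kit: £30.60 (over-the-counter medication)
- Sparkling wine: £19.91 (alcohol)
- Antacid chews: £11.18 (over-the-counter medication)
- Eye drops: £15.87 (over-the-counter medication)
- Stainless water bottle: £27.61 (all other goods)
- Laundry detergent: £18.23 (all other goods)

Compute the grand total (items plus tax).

£171.30

Canvas tote bag £28.38: all other goods → 4.75% → £1.35
Bottle of rosé £12.88: alcohol → 9.5% → £1.22
First-aid kit £30.60: over-the-counter medication → 0% → £0.00
Sparkling wine £19.91: alcohol → 9.5% → £1.89
Antacid chews £11.18: over-the-counter medication → 0% → £0.00
Eye drops £15.87: over-the-counter medication → 0% → £0.00
Stainless water bottle £27.61: all other goods → 4.75% → £1.31
Laundry detergent £18.23: all other goods → 4.75% → £0.87
Subtotal = £164.66; tax = £6.64; total due = £171.30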